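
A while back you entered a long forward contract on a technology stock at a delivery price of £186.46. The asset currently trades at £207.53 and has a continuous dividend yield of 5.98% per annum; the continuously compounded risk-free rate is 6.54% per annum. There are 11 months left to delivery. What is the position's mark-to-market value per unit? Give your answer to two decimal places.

Current fair forward for the remaining 11 months: F = S·e^((r − q)·T), (r − q) = 0.0654 − 0.0598 = 0.0056
F = 207.53 · e^(0.0056 × 11/12) = 207.53 × 1.005147 = 208.5982
Value of long forward = (F − K)·e^(−rT) = (208.5982 − 186.46) · e^(−0.0654·11/12)
= 22.1382 × 0.941812 = 20.85

£20.85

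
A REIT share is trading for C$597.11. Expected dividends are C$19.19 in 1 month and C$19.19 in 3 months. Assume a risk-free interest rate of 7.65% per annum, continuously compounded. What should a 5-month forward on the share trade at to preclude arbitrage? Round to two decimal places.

PV(dividends) I = 19.19·e^(−0.0765·1/12) + 19.19·e^(−0.0765·3/12)
I = 19.0681 + 18.8265 = 37.8946
F = (S − I)·e^(rT) = (597.11 − 37.8946) · e^(0.0765·5/12)
= 559.2154 · e^0.031875 = 559.2154 × 1.032388 = C$577.33

C$577.33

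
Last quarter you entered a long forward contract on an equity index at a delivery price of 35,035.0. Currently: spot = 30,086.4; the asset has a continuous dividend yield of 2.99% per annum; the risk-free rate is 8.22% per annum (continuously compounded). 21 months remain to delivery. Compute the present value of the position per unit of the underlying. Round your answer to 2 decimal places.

-1788.32

Current fair forward for the remaining 21 months: F = S·e^((r − q)·T), (r − q) = 0.0822 − 0.0299 = 0.0523
F = 30086.4 · e^(0.0523 × 21/12) = 30086.4 × 1.09584417 = 32970.0060
Value of long forward = (F − K)·e^(−rT) = (32970.0060 − 35035.0) · e^(−0.0822·21/12)
= -2064.9940 × 0.86601764 = -1788.32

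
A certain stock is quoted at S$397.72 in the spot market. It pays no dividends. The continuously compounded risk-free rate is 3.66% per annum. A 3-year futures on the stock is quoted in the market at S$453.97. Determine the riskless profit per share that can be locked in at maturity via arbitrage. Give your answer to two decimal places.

S$10.09 per share

Fair futures: F* = S·e^(carry·T), with carry = r = 0.0366
F* = 397.72 · e^(0.0366 × 3) = 397.72 · e^0.109800 = 397.72 × 1.116055 = S$443.8774
Market S$453.97 > fair S$443.8774: forward overpriced → cash-and-carry (buy spot, short the forward).
At maturity, profit = |F_mkt − F*| = |453.97 − 443.8774| = S$10.09 per share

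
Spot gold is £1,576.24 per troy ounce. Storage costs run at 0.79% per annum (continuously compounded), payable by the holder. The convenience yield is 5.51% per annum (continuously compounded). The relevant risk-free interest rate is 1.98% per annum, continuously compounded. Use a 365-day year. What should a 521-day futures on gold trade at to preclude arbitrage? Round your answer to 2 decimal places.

Net carry = r + u − y = 0.0198 + 0.0079 − 0.0551 = -0.0274
F = S·e^((r+u−y)T) = 1576.24 · e^(-0.0274 × 521/365) = 1576.24 · e^-0.03911068
= 1576.24 × 0.96164427 = £1,515.78 per troy ounce

£1,515.78 per troy ounce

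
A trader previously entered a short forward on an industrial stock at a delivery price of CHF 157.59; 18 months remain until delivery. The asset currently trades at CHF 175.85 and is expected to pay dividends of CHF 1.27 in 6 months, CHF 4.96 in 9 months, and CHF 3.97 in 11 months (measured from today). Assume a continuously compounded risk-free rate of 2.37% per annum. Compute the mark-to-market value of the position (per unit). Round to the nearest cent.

-CHF 13.75

PV(remaining dividends) I = 1.27·e^(−0.0237·6/12) + 4.96·e^(−0.0237·9/12) + 3.97·e^(−0.0237·11/12) = 10.0123
Current forward F = (S − I)·e^(rT) = (175.85 − 10.0123)·e^(0.0237·18/12) = 165.8377 × 1.036189 = 171.8392
Value (long) = (F − K)·e^(−rT) = (171.8392 − 157.59) × 0.965074 = 13.7515
Short position value = −(long value) = -CHF 13.75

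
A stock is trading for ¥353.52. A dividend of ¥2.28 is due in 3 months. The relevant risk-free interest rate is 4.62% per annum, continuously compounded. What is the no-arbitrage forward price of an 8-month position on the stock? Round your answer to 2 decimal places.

¥362.25

PV(dividends) I = 2.28·e^(−0.0462·3/12)
I = 2.2538
F = (S − I)·e^(rT) = (353.52 − 2.2538) · e^(0.0462·8/12)
= 351.2662 · e^0.030800 = 351.2662 × 1.031279 = ¥362.25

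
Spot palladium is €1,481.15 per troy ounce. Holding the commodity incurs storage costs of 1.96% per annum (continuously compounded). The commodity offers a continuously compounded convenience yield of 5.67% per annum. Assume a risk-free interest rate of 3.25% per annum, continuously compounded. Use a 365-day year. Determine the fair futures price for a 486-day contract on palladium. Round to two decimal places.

€1,472.11 per troy ounce

Net carry = r + u − y = 0.0325 + 0.0196 − 0.0567 = -0.0046
F = S·e^((r+u−y)T) = 1481.15 · e^(-0.0046 × 486/365) = 1481.15 · e^-0.00612493
= 1481.15 × 0.99389379 = €1,472.11 per troy ounce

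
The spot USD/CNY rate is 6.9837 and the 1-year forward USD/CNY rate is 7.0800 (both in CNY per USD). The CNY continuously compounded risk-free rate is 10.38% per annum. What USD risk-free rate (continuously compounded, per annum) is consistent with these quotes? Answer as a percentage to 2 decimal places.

9.01%

F = S·e^((r_CNY − r_USD)T) ⇒ r_USD = r_CNY − ln(F/S)/T
ln(7.0800/6.9837) = 0.013695; /(1) = 0.013695
r_USD = 0.1038 − 0.013695 = 0.090105
r_USD = 9.01%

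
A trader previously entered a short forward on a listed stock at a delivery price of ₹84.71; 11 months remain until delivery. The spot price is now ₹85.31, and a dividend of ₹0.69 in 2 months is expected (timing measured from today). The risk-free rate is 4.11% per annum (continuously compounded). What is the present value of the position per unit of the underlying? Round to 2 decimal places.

PV(remaining dividends) I = 0.69·e^(−0.0411·2/12) = 0.6853
Current forward F = (S − I)·e^(rT) = (85.31 − 0.6853)·e^(0.0411·11/12) = 84.6247 × 1.038394 = 87.8738
Value (long) = (F − K)·e^(−rT) = (87.8738 − 84.71) × 0.963026 = 3.0468
Short position value = −(long value) = -₹3.05

-₹3.05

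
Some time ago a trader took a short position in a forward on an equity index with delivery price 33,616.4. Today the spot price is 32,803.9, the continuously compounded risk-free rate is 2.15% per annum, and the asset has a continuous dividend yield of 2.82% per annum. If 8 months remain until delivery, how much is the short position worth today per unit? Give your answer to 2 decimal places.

945.05

Current fair forward for the remaining 8 months: F = S·e^((r − q)·T), (r − q) = 0.0215 − 0.0282 = -0.0067
F = 32803.9 · e^(-0.0067 × 8/12) = 32803.9 × 0.99554329 = 32657.7025
Value of long forward = (F − K)·e^(−rT) = (32657.7025 − 33616.4) · e^(−0.0215·8/12)
= -958.6975 × 0.98576890 = -945.05
Short position value = −(long value) = 945.05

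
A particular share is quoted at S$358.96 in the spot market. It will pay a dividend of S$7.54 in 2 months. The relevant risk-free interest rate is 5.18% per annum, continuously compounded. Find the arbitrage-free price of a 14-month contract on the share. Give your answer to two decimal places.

PV(dividends) I = 7.54·e^(−0.0518·2/12)
I = 7.4752
F = (S − I)·e^(rT) = (358.96 − 7.4752) · e^(0.0518·14/12)
= 351.4848 · e^0.060433 = 351.4848 × 1.062296 = S$373.38

S$373.38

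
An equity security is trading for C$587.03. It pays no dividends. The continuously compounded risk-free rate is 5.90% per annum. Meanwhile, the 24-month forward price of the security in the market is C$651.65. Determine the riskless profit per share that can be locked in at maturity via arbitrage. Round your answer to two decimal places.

Fair forward: F* = S·e^(carry·T), with carry = r = 0.0590
F* = 587.03 · e^(0.0590 × 24/12) = 587.03 · e^0.118000 = 587.03 × 1.125244 = C$660.5520
Market C$651.65 < fair C$660.5520: forward underpriced → reverse cash-and-carry (short spot, go long the forward).
At maturity, profit = |F_mkt − F*| = |651.65 − 660.5520| = C$8.90 per share

C$8.90 per share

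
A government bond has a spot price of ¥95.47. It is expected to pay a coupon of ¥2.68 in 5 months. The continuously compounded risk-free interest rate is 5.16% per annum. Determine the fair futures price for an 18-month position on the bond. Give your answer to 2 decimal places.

PV(coupons) I = 2.68·e^(−0.0516·5/12)
I = 2.6230
F = (S − I)·e^(rT) = (95.47 − 2.6230) · e^(0.0516·18/12)
= 92.8470 · e^0.077400 = 92.8470 × 1.080474 = ¥100.32

¥100.32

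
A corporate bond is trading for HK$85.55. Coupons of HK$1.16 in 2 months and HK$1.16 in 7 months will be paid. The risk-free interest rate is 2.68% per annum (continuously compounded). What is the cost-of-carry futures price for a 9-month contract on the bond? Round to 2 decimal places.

HK$84.94

PV(coupons) I = 1.16·e^(−0.0268·2/12) + 1.16·e^(−0.0268·7/12)
I = 1.1548 + 1.1420 = 2.2968
F = (S − I)·e^(rT) = (85.55 − 2.2968) · e^(0.0268·9/12)
= 83.2532 · e^0.020100 = 83.2532 × 1.020303 = HK$84.94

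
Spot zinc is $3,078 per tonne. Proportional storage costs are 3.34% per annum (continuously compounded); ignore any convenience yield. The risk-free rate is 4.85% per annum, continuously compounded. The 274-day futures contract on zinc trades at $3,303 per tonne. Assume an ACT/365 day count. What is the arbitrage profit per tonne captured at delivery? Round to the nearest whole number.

Fair futures: F* = S·e^(carry·T), with carry = (r + u) = 0.0485 + 0.0334 = 0.0819
F* = 3078 · e^(0.0819 × 274/365) = 3078 · e^0.061481 = 3078 × 1.063410 = $3273.1760
Market $3303 > fair $3273.1760: forward overpriced → cash-and-carry (buy spot, short the forward).
At maturity, profit = |F_mkt − F*| = |3303 − 3273.1760| = $30 per tonne

$30 per tonne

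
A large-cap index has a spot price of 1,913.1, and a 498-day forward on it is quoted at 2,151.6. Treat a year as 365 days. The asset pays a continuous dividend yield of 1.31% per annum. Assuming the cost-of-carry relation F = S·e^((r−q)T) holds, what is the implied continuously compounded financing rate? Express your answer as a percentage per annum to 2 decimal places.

From F = S·e^((r−q)T): (r − q) = ln(F/S)/T
ln(2151.6/1913.1) = ln(1.124667) = 0.117487
(r − q) = 0.117487 / (498/365) = 0.086110
r = ln(F/S)/T + q = 0.086110 + 0.0131 = 0.099210
r = 9.92%

9.92%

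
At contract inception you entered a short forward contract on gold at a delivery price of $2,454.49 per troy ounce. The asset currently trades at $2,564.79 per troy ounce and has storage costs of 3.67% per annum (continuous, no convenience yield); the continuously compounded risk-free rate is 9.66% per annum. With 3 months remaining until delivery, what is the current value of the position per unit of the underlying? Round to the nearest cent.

Current fair forward for the remaining 3 months: F = S·e^((r + u)·T), (r + u) = 0.0966 + 0.0367 = 0.1333
F = 2564.79 · e^(0.1333 × 3/12) = 2564.79 × 1.03388650 = 2651.7018
Value of long forward = (F − K)·e^(−rT) = (2651.7018 − 2454.49) · e^(−0.0966·3/12)
= 197.2118 × 0.97613928 = 192.51
Short position value = −(long value) = -$192.51

-$192.51 per troy ounce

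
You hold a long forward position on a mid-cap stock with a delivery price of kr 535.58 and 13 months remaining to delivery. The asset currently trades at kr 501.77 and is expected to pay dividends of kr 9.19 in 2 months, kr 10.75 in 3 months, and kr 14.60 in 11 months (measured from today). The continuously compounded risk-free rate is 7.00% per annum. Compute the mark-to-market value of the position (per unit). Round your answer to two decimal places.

PV(remaining dividends) I = 9.19·e^(−0.0700·2/12) + 10.75·e^(−0.0700·3/12) + 14.60·e^(−0.0700·11/12) = 33.3395
Current forward F = (S − I)·e^(rT) = (501.77 − 33.3395)·e^(0.0700·13/12) = 468.4305 × 1.078783 = 505.3349
Value (long) = (F − K)·e^(−rT) = (505.3349 − 535.58) × 0.926971 = -28.0363
Value = -kr 28.04

-kr 28.04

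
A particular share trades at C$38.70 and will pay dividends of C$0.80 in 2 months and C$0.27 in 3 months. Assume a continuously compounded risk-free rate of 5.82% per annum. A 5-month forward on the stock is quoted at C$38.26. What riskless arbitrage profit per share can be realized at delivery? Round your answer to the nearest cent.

PV(dividends) I = 0.80·e^(−0.0582·2/12) + 0.27·e^(−0.0582·3/12) = 1.0584
Fair forward F* = (S − I)·e^(rT) = (38.70 − 1.0584)·e^0.024250 = 37.6416 × 1.024546 = 38.5656
Market C$38.26 < fair 38.5656: forward underpriced → reverse cash-and-carry (short the stock, invest proceeds at r, pay the dividends, go long the forward).
Profit at T = |F_mkt − F*| = |38.26 − 38.5656| = C$0.31 per share

C$0.31 per share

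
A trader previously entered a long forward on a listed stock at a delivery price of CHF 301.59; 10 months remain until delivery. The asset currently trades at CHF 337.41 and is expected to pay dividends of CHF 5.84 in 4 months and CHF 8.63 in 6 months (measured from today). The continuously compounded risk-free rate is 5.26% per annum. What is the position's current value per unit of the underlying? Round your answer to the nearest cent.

CHF 34.61

PV(remaining dividends) I = 5.84·e^(−0.0526·4/12) + 8.63·e^(−0.0526·6/12) = 14.1445
Current forward F = (S − I)·e^(rT) = (337.41 − 14.1445)·e^(0.0526·10/12) = 323.2655 × 1.044808 = 337.7504
Value (long) = (F − K)·e^(−rT) = (337.7504 − 301.59) × 0.957113 = 34.6096
Value = CHF 34.61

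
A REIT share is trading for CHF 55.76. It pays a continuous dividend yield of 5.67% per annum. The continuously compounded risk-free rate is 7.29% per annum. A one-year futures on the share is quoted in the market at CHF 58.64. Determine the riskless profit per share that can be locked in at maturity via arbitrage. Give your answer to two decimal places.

CHF 1.97 per share

Fair futures: F* = S·e^(carry·T), with carry = (r − q) = 0.0729 − 0.0567 = 0.0162
F* = 55.76 · e^(0.0162 × 12/12) = 55.76 · e^0.016200 = 55.76 × 1.016332 = CHF 56.6707
Market CHF 58.64 > fair CHF 56.6707: forward overpriced → cash-and-carry (buy spot, short the forward).
At maturity, profit = |F_mkt − F*| = |58.64 − 56.6707| = CHF 1.97 per share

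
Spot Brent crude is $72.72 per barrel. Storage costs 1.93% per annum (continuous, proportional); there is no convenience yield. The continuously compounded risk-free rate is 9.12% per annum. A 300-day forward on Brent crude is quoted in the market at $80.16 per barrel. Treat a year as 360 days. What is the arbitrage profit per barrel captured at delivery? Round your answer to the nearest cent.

Fair forward: F* = S·e^(carry·T), with carry = (r + u) = 0.0912 + 0.0193 = 0.1105
F* = 72.72 · e^(0.1105 × 300/360) = 72.72 · e^0.092083 = 72.72 × 1.096456 = $79.7343
Market $80.16 > fair $79.7343: forward overpriced → cash-and-carry (buy spot, short the forward).
At maturity, profit = |F_mkt − F*| = |80.16 − 79.7343| = $0.43 per barrel

$0.43 per barrel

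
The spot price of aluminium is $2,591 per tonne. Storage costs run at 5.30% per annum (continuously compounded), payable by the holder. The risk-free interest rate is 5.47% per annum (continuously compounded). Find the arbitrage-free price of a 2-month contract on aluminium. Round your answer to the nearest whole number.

$2,638 per tonne

Net carry = r + u − y = 0.0547 + 0.0530 − 0.0000 = 0.1077
F = S·e^((r+u−y)T) = 2591 · e^(0.1077 × 2/12) = 2591 · e^0.017950
= 2591 × 1.018112 = $2,638 per tonne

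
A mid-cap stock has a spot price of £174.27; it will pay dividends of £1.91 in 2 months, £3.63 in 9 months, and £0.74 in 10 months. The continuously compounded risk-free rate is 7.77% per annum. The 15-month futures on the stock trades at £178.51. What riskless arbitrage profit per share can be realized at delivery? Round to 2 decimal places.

£6.92 per share

PV(dividends) I = 1.91·e^(−0.0777·2/12) + 3.63·e^(−0.0777·9/12) + 0.74·e^(−0.0777·10/12) = 6.0035
Fair futures F* = (S − I)·e^(rT) = (174.27 − 6.0035)·e^0.097125 = 168.2665 × 1.101998 = 185.4293
Market £178.51 < fair 185.4293: forward underpriced → reverse cash-and-carry (short the stock, invest proceeds at r, pay the dividends, go long the forward).
Profit at T = |F_mkt − F*| = |178.51 − 185.4293| = £6.92 per share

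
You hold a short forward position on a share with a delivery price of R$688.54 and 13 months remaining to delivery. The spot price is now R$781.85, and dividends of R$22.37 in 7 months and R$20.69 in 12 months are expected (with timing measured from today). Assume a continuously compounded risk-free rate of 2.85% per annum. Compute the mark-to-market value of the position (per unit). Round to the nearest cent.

PV(remaining dividends) I = 22.37·e^(−0.0285·7/12) + 20.69·e^(−0.0285·12/12) = 42.1098
Current forward F = (S − I)·e^(rT) = (781.85 − 42.1098)·e^(0.0285·13/12) = 739.7402 × 1.031357 = 762.9362
Value (long) = (F − K)·e^(−rT) = (762.9362 − 688.54) × 0.969597 = 72.1343
Short position value = −(long value) = -R$72.13

-R$72.13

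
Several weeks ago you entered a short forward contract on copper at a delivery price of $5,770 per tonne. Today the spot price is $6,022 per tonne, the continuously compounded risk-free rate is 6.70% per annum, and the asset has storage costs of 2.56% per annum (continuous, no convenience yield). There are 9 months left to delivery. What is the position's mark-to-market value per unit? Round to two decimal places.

-$651.52 per tonne

Current fair forward for the remaining 9 months: F = S·e^((r + u)·T), (r + u) = 0.0670 + 0.0256 = 0.0926
F = 6022 · e^(0.0926 × 9/12) = 6022 × 1.07191846 = 6455.0930
Value of long forward = (F − K)·e^(−rT) = (6455.0930 − 5770) · e^(−0.0670·9/12)
= 685.0930 × 0.95099165 = 651.52
Short position value = −(long value) = -$651.52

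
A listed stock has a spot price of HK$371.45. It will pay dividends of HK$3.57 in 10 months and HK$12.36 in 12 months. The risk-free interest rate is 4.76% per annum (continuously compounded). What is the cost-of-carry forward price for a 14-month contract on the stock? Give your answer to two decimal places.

PV(dividends) I = 3.57·e^(−0.0476·10/12) + 12.36·e^(−0.0476·12/12)
I = 3.4312 + 11.7854 = 15.2166
F = (S − I)·e^(rT) = (371.45 − 15.2166) · e^(0.0476·14/12)
= 356.2334 · e^0.055533 = 356.2334 × 1.057104 = HK$376.58

HK$376.58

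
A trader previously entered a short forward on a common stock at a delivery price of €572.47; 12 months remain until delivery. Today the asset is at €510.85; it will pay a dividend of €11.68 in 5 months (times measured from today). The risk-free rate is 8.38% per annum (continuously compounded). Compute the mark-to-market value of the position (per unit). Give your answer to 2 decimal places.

€26.88

PV(remaining dividends) I = 11.68·e^(−0.0838·5/12) = 11.2792
Current forward F = (S − I)·e^(rT) = (510.85 − 11.2792)·e^(0.0838·12/12) = 499.5708 × 1.087411 = 543.2388
Value (long) = (F − K)·e^(−rT) = (543.2388 − 572.47) × 0.919615 = -26.8814
Short position value = −(long value) = €26.88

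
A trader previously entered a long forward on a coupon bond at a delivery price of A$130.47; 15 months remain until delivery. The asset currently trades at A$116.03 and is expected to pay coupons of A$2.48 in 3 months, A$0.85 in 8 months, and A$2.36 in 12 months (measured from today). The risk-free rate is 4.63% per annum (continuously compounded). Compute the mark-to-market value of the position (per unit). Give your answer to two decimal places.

-A$12.63

PV(remaining coupons) I = 2.48·e^(−0.0463·3/12) + 0.85·e^(−0.0463·8/12) + 2.36·e^(−0.0463·12/12) = 5.5288
Current forward F = (S − I)·e^(rT) = (116.03 − 5.5288)·e^(0.0463·15/12) = 110.5012 × 1.059583 = 117.0852
Value (long) = (F − K)·e^(−rT) = (117.0852 − 130.47) × 0.943768 = -12.6321
Value = -A$12.63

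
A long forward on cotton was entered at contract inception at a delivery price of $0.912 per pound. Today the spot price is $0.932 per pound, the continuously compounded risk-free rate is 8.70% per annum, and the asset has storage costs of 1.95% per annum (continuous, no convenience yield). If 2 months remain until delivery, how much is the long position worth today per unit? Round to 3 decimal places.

Current fair forward for the remaining 2 months: F = S·e^((r + u)·T), (r + u) = 0.0870 + 0.0195 = 0.1065
F = 0.932 · e^(0.1065 × 2/12) = 0.932 × 1.017908 = 0.9487
Value of long forward = (F − K)·e^(−rT) = (0.9487 − 0.912) · e^(−0.0870·2/12)
= 0.0367 × 0.985605 = 0.036

$0.036 per pound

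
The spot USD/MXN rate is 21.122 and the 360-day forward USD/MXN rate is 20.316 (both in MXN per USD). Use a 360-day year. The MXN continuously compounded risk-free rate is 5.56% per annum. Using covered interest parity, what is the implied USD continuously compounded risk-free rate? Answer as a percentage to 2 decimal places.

9.45%

F = S·e^((r_MXN − r_USD)T) ⇒ r_USD = r_MXN − ln(F/S)/T
ln(20.316/21.122) = -0.038906; /(360/360) = -0.038906
r_USD = 0.0556 + 0.038906 = 0.094506
r_USD = 9.45%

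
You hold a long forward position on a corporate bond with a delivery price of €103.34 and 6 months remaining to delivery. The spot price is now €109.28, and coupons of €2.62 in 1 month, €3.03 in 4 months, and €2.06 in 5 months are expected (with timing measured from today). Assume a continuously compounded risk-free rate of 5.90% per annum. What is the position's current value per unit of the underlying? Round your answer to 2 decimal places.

PV(remaining coupons) I = 2.62·e^(−0.0590·1/12) + 3.03·e^(−0.0590·4/12) + 2.06·e^(−0.0590·5/12) = 7.5881
Current forward F = (S − I)·e^(rT) = (109.28 − 7.5881)·e^(0.0590·6/12) = 101.6919 × 1.029939 = 104.7365
Value (long) = (F − K)·e^(−rT) = (104.7365 − 103.34) × 0.970931 = 1.3559
Value = €1.36

€1.36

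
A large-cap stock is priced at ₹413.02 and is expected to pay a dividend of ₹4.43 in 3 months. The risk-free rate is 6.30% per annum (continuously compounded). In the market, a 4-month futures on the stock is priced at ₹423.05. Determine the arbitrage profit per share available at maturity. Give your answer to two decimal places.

₹5.72 per share

PV(dividends) I = 4.43·e^(−0.0630·3/12) = 4.3608
Fair futures F* = (S − I)·e^(rT) = (413.02 − 4.3608)·e^0.021000 = 408.6592 × 1.021222 = 417.3318
Market ₹423.05 > fair 417.3318: forward overpriced → cash-and-carry (borrow at r, buy the stock and collect the dividends, short the forward).
Profit at T = |F_mkt − F*| = |423.05 − 417.3318| = ₹5.72 per share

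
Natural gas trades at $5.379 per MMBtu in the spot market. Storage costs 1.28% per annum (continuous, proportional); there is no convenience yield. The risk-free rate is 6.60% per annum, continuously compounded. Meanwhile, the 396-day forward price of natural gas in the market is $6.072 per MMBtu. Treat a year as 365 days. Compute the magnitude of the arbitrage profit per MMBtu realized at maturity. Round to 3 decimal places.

Fair forward: F* = S·e^(carry·T), with carry = (r + u) = 0.0660 + 0.0128 = 0.0788
F* = 5.379 · e^(0.0788 × 396/365) = 5.379 · e^0.085493 = 5.379 × 1.089254 = $5.8591
Market $6.072 > fair $5.8591: forward overpriced → cash-and-carry (buy spot, short the forward).
At maturity, profit = |F_mkt − F*| = |6.072 − 5.8591| = $0.213 per MMBtu

$0.213 per MMBtu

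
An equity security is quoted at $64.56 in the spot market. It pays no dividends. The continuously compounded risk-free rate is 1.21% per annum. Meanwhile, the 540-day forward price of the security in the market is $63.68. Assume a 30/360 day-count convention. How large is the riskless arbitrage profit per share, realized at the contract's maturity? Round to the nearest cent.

Fair forward: F* = S·e^(carry·T), with carry = r = 0.0121
F* = 64.56 · e^(0.0121 × 540/360) = 64.56 · e^0.018150 = 64.56 × 1.018316 = $65.7425
Market $63.68 < fair $65.7425: forward underpriced → reverse cash-and-carry (short spot, go long the forward).
At maturity, profit = |F_mkt − F*| = |63.68 − 65.7425| = $2.06 per share

$2.06 per share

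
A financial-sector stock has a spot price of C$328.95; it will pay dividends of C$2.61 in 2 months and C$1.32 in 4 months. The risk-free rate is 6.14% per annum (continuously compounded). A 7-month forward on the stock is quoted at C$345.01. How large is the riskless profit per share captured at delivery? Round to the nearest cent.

C$8.08 per share

PV(dividends) I = 2.61·e^(−0.0614·2/12) + 1.32·e^(−0.0614·4/12) = 3.8767
Fair forward F* = (S − I)·e^(rT) = (328.95 − 3.8767)·e^0.035817 = 325.0733 × 1.036466 = 336.9274
Market C$345.01 > fair 336.9274: forward overpriced → cash-and-carry (borrow at r, buy the stock and collect the dividends, short the forward).
Profit at T = |F_mkt − F*| = |345.01 − 336.9274| = C$8.08 per share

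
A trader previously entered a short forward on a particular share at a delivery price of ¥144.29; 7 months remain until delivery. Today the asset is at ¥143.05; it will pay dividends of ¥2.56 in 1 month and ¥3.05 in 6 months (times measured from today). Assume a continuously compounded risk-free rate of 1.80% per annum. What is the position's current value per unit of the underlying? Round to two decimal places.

PV(remaining dividends) I = 2.56·e^(−0.0180·1/12) + 3.05·e^(−0.0180·6/12) = 5.5788
Current forward F = (S − I)·e^(rT) = (143.05 − 5.5788)·e^(0.0180·7/12) = 137.4712 × 1.010555 = 138.9222
Value (long) = (F − K)·e^(−rT) = (138.9222 − 144.29) × 0.989555 = -5.3117
Short position value = −(long value) = ¥5.31

¥5.31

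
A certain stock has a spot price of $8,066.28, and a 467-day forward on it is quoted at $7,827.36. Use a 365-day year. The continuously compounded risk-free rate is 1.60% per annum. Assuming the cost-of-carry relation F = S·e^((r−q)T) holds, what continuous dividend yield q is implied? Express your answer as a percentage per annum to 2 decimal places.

3.95%

From F = S·e^((r−q)T): (r − q) = ln(F/S)/T
ln(7827.36/8066.28) = ln(0.970380) = -0.030068
(r − q) = -0.030068 / (467/365) = -0.023501
q = r − ln(F/S)/T = 0.0160 + 0.023501 = 0.039501
q = 3.95%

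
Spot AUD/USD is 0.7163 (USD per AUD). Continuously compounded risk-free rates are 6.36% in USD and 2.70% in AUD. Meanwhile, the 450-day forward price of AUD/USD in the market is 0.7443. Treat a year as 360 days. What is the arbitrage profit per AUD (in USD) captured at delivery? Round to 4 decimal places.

Fair forward: F* = S·e^(carry·T), with carry = (r_USD − r_AUD) = 0.0636 − 0.0270 = 0.0366
F* = 0.7163 · e^(0.0366 × 450/360) = 0.7163 · e^0.045750 = 0.7163 × 1.046813 = 0.7498
Market 0.7443 < fair 0.7498: forward underpriced → reverse cash-and-carry (short spot, go long the forward).
At maturity, profit = |F_mkt − F*| = |0.7443 − 0.7498| = 0.0055 per AUD (in USD)

0.0055 per AUD (in USD)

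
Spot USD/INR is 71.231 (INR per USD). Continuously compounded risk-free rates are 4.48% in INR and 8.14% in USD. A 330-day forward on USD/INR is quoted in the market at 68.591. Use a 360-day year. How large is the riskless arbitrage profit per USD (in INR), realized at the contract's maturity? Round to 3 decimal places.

Fair forward: F* = S·e^(carry·T), with carry = (r_INR − r_USD) = 0.0448 − 0.0814 = -0.0366
F* = 71.231 · e^(-0.0366 × 330/360) = 71.231 · e^-0.033550 = 71.231 × 0.967007 = 68.8809
Market 68.591 < fair 68.8809: forward underpriced → reverse cash-and-carry (short spot, go long the forward).
At maturity, profit = |F_mkt − F*| = |68.591 − 68.8809| = 0.290 per USD (in INR)

0.290 per USD (in INR)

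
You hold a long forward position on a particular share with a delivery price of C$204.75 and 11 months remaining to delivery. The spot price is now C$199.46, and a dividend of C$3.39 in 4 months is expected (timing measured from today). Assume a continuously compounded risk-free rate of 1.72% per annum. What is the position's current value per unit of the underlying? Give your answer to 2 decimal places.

-C$5.46

PV(remaining dividends) I = 3.39·e^(−0.0172·4/12) = 3.3706
Current forward F = (S − I)·e^(rT) = (199.46 − 3.3706)·e^(0.0172·11/12) = 196.0894 × 1.015892 = 199.2057
Value (long) = (F − K)·e^(−rT) = (199.2057 − 204.75) × 0.984357 = -5.4576
Value = -C$5.46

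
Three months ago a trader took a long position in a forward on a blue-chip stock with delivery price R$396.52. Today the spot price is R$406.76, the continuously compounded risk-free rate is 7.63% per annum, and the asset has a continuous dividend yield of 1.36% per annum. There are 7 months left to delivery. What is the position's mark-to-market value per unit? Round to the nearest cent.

R$24.29

Current fair forward for the remaining 7 months: F = S·e^((r − q)·T), (r − q) = 0.0763 − 0.0136 = 0.0627
F = 406.76 · e^(0.0627 × 7/12) = 406.76 × 1.037252 = 421.9126
Value of long forward = (F − K)·e^(−rT) = (421.9126 − 396.52) · e^(−0.0763·7/12)
= 25.3926 × 0.956468 = 24.29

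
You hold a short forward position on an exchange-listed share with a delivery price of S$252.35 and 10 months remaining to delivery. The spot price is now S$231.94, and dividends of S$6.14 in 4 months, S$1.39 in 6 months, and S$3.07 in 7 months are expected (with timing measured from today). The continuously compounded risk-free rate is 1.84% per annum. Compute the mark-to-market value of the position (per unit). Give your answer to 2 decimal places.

S$27.09

PV(remaining dividends) I = 6.14·e^(−0.0184·4/12) + 1.39·e^(−0.0184·6/12) + 3.07·e^(−0.0184·7/12) = 10.5170
Current forward F = (S − I)·e^(rT) = (231.94 − 10.5170)·e^(0.0184·10/12) = 221.4230 × 1.015451 = 224.8442
Value (long) = (F − K)·e^(−rT) = (224.8442 − 252.35) × 0.984784 = -27.0873
Short position value = −(long value) = S$27.09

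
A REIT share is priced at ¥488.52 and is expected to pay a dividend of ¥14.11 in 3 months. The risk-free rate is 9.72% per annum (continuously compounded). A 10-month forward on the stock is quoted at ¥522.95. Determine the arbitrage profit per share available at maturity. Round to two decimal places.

¥8.15 per share

PV(dividends) I = 14.11·e^(−0.0972·3/12) = 13.7713
Fair forward F* = (S − I)·e^(rT) = (488.52 − 13.7713)·e^0.081000 = 474.7487 × 1.084371 = 514.8037
Market ¥522.95 > fair 514.8037: forward overpriced → cash-and-carry (borrow at r, buy the stock and collect the dividends, short the forward).
Profit at T = |F_mkt − F*| = |522.95 − 514.8037| = ¥8.15 per share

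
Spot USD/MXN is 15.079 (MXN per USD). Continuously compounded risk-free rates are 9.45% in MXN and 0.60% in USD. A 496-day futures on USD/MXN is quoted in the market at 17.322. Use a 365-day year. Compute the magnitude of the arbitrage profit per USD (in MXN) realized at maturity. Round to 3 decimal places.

0.316 per USD (in MXN)

Fair futures: F* = S·e^(carry·T), with carry = (r_MXN − r_USD) = 0.0945 − 0.0060 = 0.0885
F* = 15.079 · e^(0.0885 × 496/365) = 15.079 · e^0.120263 = 15.079 × 1.127793 = 17.0060
Market 17.322 > fair 17.0060: forward overpriced → cash-and-carry (buy spot, short the forward).
At maturity, profit = |F_mkt − F*| = |17.322 − 17.0060| = 0.316 per USD (in MXN)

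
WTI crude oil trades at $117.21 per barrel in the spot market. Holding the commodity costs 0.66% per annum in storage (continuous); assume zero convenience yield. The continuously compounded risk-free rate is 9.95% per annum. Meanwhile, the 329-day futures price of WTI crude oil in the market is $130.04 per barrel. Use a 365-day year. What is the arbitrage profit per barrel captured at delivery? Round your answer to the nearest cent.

Fair futures: F* = S·e^(carry·T), with carry = (r + u) = 0.0995 + 0.0066 = 0.1061
F* = 117.21 · e^(0.1061 × 329/365) = 117.21 · e^0.095635 = 117.21 × 1.100357 = $128.9728
Market $130.04 > fair $128.9728: forward overpriced → cash-and-carry (buy spot, short the forward).
At maturity, profit = |F_mkt − F*| = |130.04 − 128.9728| = $1.07 per barrel

$1.07 per barrel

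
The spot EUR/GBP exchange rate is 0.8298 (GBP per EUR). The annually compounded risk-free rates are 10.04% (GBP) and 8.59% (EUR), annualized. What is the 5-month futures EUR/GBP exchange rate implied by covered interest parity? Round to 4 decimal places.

By covered interest parity, F = S · (1+r_GBP)^T / (1+r_EUR)^T
= 0.8298 × 1.040669 / 1.034933 = 0.8298 × 1.005542
F = 0.8344 GBP per EUR

0.8344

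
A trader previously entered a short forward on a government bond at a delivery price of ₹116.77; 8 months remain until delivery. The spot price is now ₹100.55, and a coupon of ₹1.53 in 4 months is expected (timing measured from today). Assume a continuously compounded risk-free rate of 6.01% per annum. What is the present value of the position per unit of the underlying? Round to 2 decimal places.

PV(remaining coupons) I = 1.53·e^(−0.0601·4/12) = 1.4997
Current forward F = (S − I)·e^(rT) = (100.55 − 1.4997)·e^(0.0601·8/12) = 99.0503 × 1.040880 = 103.0995
Value (long) = (F − K)·e^(−rT) = (103.0995 − 116.77) × 0.960725 = -13.1336
Short position value = −(long value) = ₹13.13

₹13.13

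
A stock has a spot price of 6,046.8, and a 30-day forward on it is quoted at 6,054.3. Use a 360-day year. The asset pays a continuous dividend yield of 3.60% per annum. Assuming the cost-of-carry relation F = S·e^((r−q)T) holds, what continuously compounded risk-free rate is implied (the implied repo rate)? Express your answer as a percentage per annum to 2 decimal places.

5.09%

From F = S·e^((r−q)T): (r − q) = ln(F/S)/T
ln(6054.3/6046.8) = ln(1.001240) = 0.001239
(r − q) = 0.001239 / (30/360) = 0.014868
r = ln(F/S)/T + q = 0.014868 + 0.0360 = 0.050868
r = 5.09%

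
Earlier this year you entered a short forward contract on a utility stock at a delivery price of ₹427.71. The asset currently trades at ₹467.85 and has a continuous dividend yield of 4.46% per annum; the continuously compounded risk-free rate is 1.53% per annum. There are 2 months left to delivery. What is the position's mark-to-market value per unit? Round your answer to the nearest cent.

Current fair forward for the remaining 2 months: F = S·e^((r − q)·T), (r − q) = 0.0153 − 0.0446 = -0.0293
F = 467.85 · e^(-0.0293 × 2/12) = 467.85 × 0.995129 = 465.5711
Value of long forward = (F − K)·e^(−rT) = (465.5711 − 427.71) · e^(−0.0153·2/12)
= 37.8611 × 0.997453 = 37.76
Short position value = −(long value) = -₹37.76

-₹37.76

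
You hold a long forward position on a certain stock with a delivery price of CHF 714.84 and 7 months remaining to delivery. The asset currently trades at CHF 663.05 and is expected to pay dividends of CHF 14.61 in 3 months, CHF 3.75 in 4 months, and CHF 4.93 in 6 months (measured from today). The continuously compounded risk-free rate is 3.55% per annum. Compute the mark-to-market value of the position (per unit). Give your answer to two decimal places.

PV(remaining dividends) I = 14.61·e^(−0.0355·3/12) + 3.75·e^(−0.0355·4/12) + 4.93·e^(−0.0355·6/12) = 23.0301
Current forward F = (S − I)·e^(rT) = (663.05 − 23.0301)·e^(0.0355·7/12) = 640.0199 × 1.020924 = 653.4117
Value (long) = (F − K)·e^(−rT) = (653.4117 − 714.84) × 0.979505 = -60.1693
Value = -CHF 60.17

-CHF 60.17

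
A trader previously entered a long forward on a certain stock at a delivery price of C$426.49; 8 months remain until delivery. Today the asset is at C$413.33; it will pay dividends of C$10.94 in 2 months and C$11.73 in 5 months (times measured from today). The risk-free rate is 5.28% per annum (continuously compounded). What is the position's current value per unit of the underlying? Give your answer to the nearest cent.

-C$20.73

PV(remaining dividends) I = 10.94·e^(−0.0528·2/12) + 11.73·e^(−0.0528·5/12) = 22.3189
Current forward F = (S − I)·e^(rT) = (413.33 − 22.3189)·e^(0.0528·8/12) = 391.0111 × 1.035827 = 405.0199
Value (long) = (F − K)·e^(−rT) = (405.0199 − 426.49) × 0.965412 = -20.7275
Value = -C$20.73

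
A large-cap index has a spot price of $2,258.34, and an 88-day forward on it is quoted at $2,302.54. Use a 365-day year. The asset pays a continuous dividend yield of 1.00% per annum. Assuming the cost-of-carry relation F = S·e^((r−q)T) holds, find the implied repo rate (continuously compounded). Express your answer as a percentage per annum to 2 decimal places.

9.04%

From F = S·e^((r−q)T): (r − q) = ln(F/S)/T
ln(2302.54/2258.34) = ln(1.019572) = 0.019383
(r − q) = 0.019383 / (88/365) = 0.080395
r = ln(F/S)/T + q = 0.080395 + 0.0100 = 0.090395
r = 9.04%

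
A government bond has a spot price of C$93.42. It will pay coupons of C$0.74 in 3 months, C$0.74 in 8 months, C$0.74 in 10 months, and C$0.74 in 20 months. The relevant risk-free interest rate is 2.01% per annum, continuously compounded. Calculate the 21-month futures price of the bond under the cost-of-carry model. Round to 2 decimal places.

C$93.75

PV(coupons) I = 0.74·e^(−0.0201·3/12) + 0.74·e^(−0.0201·8/12) + 0.74·e^(−0.0201·10/12) + 0.74·e^(−0.0201·20/12)
I = 0.7363 + 0.7302 + 0.7277 + 0.7156 = 2.9098
F = (S − I)·e^(rT) = (93.42 − 2.9098) · e^(0.0201·21/12)
= 90.5102 · e^0.035175 = 90.5102 × 1.035801 = C$93.75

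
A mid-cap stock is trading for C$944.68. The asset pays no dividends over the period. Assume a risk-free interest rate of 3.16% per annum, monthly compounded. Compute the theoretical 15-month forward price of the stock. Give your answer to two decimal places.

F = S · (1+r/12)^(12T)
= 944.68 × 1.040236
F = C$982.69

C$982.69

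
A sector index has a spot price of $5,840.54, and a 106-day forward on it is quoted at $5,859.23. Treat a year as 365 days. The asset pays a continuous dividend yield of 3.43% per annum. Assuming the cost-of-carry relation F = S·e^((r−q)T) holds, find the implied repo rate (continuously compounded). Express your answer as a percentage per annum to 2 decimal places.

4.53%

From F = S·e^((r−q)T): (r − q) = ln(F/S)/T
ln(5859.23/5840.54) = ln(1.003200) = 0.003195
(r − q) = 0.003195 / (106/365) = 0.011002
r = ln(F/S)/T + q = 0.011002 + 0.0343 = 0.045302
r = 4.53%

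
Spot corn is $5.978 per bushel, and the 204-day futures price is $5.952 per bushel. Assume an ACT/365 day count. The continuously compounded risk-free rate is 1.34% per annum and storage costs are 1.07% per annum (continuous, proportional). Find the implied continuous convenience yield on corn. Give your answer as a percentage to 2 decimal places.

3.19%

F = S·e^((r+u−y)T) ⇒ (r+u−y) = ln(F/S)/T
ln(5.952/5.978) = -0.004359; /T ⇒ -0.007799
y = r + u − ln(F/S)/T = 0.0134 + 0.0107 + 0.007799 = 0.031899
y = 3.19%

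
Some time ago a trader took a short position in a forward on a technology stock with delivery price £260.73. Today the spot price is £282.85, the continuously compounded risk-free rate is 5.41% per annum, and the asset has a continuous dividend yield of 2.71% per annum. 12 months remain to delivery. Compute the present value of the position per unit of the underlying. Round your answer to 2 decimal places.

Current fair forward for the remaining 12 months: F = S·e^((r − q)·T), (r − q) = 0.0541 − 0.0271 = 0.0270
F = 282.85 · e^(0.0270 × 12/12) = 282.85 × 1.027368 = 290.5910
Value of long forward = (F − K)·e^(−rT) = (290.5910 − 260.73) · e^(−0.0541·12/12)
= 29.8610 × 0.947337 = 28.29
Short position value = −(long value) = -£28.29

-£28.29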